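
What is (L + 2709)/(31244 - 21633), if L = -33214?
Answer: -30505/9611 ≈ -3.1740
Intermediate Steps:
(L + 2709)/(31244 - 21633) = (-33214 + 2709)/(31244 - 21633) = -30505/9611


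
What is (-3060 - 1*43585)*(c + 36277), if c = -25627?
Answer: -496769250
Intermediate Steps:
(-3060 - 1*43585)*(c + 36277) = (-3060 - 1*43585)*(-25627 + 36277) = (-3060 - 43585)*10650 = -46645*10650 = -496769250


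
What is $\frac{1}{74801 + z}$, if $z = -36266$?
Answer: $\frac{1}{38535} \approx 2.595 \cdot 10^{-5}$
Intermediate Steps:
$\frac{1}{74801 + z} = \frac{1}{74801 - 36266} = \frac{1}{38535}$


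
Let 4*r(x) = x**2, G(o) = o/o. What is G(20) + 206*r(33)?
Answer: 112169/2 ≈ 56085.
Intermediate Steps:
G(o) = 1
r(x) = x**2/4
G(20) + 206*r(33) = 1 + 206*((1/4)*33**2) = 1 + 206*((1/4)*1089) = 1 + 206*(1089/4) = 1 + 112167/2 = 112169/2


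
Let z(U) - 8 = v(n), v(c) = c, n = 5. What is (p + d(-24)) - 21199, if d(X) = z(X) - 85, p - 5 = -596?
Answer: -21862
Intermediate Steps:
p = -591 (p = 5 - 596 = -591)
z(U) = 13 (z(U) = 8 + 5 = 13)
d(X) = -72 (d(X) = 13 - 85 = -72)
(p + d(-24)) - 21199 = (-591 - 72) - 21199 = -663 - 21199 = -21862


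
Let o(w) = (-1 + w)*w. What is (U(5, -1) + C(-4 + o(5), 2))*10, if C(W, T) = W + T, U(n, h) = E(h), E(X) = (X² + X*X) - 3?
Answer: 170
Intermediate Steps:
o(w) = w*(-1 + w)
E(X) = -3 + 2*X² (E(X) = (X² + X²) - 3 = 2*X² - 3 = -3 + 2*X²)
U(n, h) = -3 + 2*h²
C(W, T) = T + W
(U(5, -1) + C(-4 + o(5), 2))*10 = ((-3 + 2*(-1)²) + (2 + (-4 + 5*(-1 + 5))))*10 = ((-3 + 2*1) + (2 + (-4 + 5*4)))*10 = ((-3 + 2) + (2 + (-4 + 20)))*10 = (-1 + (2 + 16))*10 = (-1 + 18)*10 = 17*10 = 170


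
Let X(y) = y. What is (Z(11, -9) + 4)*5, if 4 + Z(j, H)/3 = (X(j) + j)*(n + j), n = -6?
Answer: 1610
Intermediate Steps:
Z(j, H) = -12 + 6*j*(-6 + j) (Z(j, H) = -12 + 3*((j + j)*(-6 + j)) = -12 + 3*((2*j)*(-6 + j)) = -12 + 3*(2*j*(-6 + j)) = -12 + 6*j*(-6 + j))
(Z(11, -9) + 4)*5 = ((-12 - 36*11 + 6*11²) + 4)*5 = ((-12 - 396 + 6*121) + 4)*5 = ((-12 - 396 + 726) + 4)*5 = (318 + 4)*5 = 322*5 = 1610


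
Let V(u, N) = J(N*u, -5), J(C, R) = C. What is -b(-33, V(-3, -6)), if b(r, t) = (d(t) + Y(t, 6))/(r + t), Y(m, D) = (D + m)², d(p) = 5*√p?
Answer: 192/5 + √2 ≈ 39.814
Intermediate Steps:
V(u, N) = N*u
b(r, t) = ((6 + t)² + 5*√t)/(r + t) (b(r, t) = (5*√t + (6 + t)²)/(r + t) = ((6 + t)² + 5*√t)/(r + t))
-b(-33, V(-3, -6)) = -((6 - 6*(-3))² + 5*√(-6*(-3)))/(-33 - 6*(-3)) = -((6 + 18)² + 5*√18)/(-33 + 18) = -(24² + 5*(3*√2))/(-15) = -(-1)*(576 + 15*√2)/15 = -(-192/5 - √2) = 192/5 + √2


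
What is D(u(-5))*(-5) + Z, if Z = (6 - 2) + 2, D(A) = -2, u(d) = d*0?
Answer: 16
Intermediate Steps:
u(d) = 0
Z = 6 (Z = 4 + 2 = 6)
D(u(-5))*(-5) + Z = -2*(-5) + 6 = 10 + 6 = 16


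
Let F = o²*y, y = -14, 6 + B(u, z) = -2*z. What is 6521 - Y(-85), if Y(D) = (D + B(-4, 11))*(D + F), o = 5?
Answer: -42634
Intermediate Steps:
B(u, z) = -6 - 2*z
F = -350 (F = 5²*(-14) = 25*(-14) = -350)
Y(D) = (-350 + D)*(-28 + D) (Y(D) = (D + (-6 - 2*11))*(D - 350) = (D + (-6 - 22))*(-350 + D) = (D - 28)*(-350 + D) = (-28 + D)*(-350 + D) = (-350 + D)*(-28 + D))
6521 - Y(-85) = 6521 - (9800 + (-85)² - 378*(-85)) = 6521 - (9800 + 7225 + 32130) = 6521 - 1*49155 = 6521 - 49155 = -42634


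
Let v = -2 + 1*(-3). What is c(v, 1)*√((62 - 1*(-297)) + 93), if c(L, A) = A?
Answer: 2*√113 ≈ 21.260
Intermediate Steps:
v = -5 (v = -2 - 3 = -5)
c(v, 1)*√((62 - 1*(-297)) + 93) = 1*√((62 - 1*(-297)) + 93) = 1*√((62 + 297) + 93) = 1*√(359 + 93) = 1*√452 = 1*(2*√113) = 2*√113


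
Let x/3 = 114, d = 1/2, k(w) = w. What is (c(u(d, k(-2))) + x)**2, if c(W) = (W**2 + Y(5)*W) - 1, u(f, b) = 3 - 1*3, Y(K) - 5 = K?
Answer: 116281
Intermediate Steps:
Y(K) = 5 + K
d = 1/2 ≈ 0.50000
u(f, b) = 0 (u(f, b) = 3 - 3 = 0)
c(W) = -1 + W**2 + 10*W (c(W) = (W**2 + (5 + 5)*W) - 1 = (W**2 + 10*W) - 1 = -1 + W**2 + 10*W)
x = 342 (x = 3*114 = 342)
(c(u(d, k(-2))) + x)**2 = ((-1 + 0**2 + 10*0) + 342)**2 = ((-1 + 0 + 0) + 342)**2 = (-1 + 342)**2 = 341**2 = 116281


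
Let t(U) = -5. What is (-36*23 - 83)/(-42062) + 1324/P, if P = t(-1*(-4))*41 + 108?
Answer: -55601721/4080014 ≈ -13.628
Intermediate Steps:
P = -97 (P = -5*41 + 108 = -205 + 108 = -97)
(-36*23 - 83)/(-42062) + 1324/P = (-36*23 - 83)/(-42062) + 1324/(-97) = (-828 - 83)*(-1/42062) + 1324*(-1/97) = -911*(-1/42062) - 1324/97 = 911/42062 - 1324/97 = -55601721/4080014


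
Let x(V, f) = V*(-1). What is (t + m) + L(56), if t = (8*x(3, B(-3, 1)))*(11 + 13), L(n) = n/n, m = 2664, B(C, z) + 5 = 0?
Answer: 2089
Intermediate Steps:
B(C, z) = -5 (B(C, z) = -5 + 0 = -5)
x(V, f) = -V
L(n) = 1
t = -576 (t = (8*(-1*3))*(11 + 13) = (8*(-3))*24 = -24*24 = -576)
(t + m) + L(56) = (-576 + 2664) + 1 = 2088 + 1 = 2089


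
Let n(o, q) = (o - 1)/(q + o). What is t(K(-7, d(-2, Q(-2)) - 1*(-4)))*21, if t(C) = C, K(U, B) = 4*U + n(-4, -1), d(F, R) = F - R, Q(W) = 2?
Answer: -567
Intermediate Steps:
n(o, q) = (-1 + o)/(o + q)
K(U, B) = 1 + 4*U (K(U, B) = 4*U + (-1 - 4)/(-4 - 1) = 4*U - 5/(-5) = 4*U - ⅕*(-5) = 4*U + 1 = 1 + 4*U)
t(K(-7, d(-2, Q(-2)) - 1*(-4)))*21 = (1 + 4*(-7))*21 = (1 - 28)*21 = -27*21 = -567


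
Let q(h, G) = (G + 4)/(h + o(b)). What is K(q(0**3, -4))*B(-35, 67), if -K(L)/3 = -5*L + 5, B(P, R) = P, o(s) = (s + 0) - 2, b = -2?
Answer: 525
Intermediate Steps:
o(s) = -2 + s (o(s) = s - 2 = -2 + s)
q(h, G) = (4 + G)/(-4 + h) (q(h, G) = (G + 4)/(h + (-2 - 2)) = (4 + G)/(h - 4) = (4 + G)/(-4 + h))
K(L) = -15 + 15*L (K(L) = -3*(-5*L + 5) = -3*(5 - 5*L) = -15 + 15*L)
K(q(0**3, -4))*B(-35, 67) = (-15 + 15*((4 - 4)/(-4 + 0**3)))*(-35) = (-15 + 15*(0/(-4 + 0)))*(-35) = (-15 + 15*(0/(-4)))*(-35) = (-15 + 15*(-1/4*0))*(-35) = (-15 + 15*0)*(-35) = (-15 + 0)*(-35) = -15*(-35) = 525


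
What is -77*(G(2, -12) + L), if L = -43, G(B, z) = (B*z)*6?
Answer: 14399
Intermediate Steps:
G(B, z) = 6*B*z
-77*(G(2, -12) + L) = -77*(6*2*(-12) - 43) = -77*(-144 - 43) = -77*(-187) = 14399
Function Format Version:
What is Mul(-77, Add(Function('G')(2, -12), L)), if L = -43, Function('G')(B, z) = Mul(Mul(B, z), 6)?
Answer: 14399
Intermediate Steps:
Function('G')(B, z) = Mul(6, B, z)
Mul(-77, Add(Function('G')(2, -12), L)) = Mul(-77, Add(Mul(6, 2, -12), -43)) = Mul(-77, Add(-144, -43)) = Mul(-77, -187) = 14399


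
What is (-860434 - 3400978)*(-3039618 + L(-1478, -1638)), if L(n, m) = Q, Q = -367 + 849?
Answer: 12951010620032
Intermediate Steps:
Q = 482
L(n, m) = 482
(-860434 - 3400978)*(-3039618 + L(-1478, -1638)) = (-860434 - 3400978)*(-3039618 + 482) = -4261412*(-3039136) = 12951010620032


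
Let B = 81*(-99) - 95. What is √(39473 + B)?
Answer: √31359 ≈ 177.08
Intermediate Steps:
B = -8114 (B = -8019 - 95 = -8114)
√(39473 + B) = √(39473 - 8114) = √31359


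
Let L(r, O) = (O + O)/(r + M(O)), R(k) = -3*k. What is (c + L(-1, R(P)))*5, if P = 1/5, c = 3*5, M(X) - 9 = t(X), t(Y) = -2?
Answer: 74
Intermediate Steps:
M(X) = 7 (M(X) = 9 - 2 = 7)
c = 15
P = ⅕ ≈ 0.20000
L(r, O) = 2*O/(7 + r) (L(r, O) = (O + O)/(r + 7) = (2*O)/(7 + r) = 2*O/(7 + r))
(c + L(-1, R(P)))*5 = (15 + 2*(-3*⅕)/(7 - 1))*5 = (15 + 2*(-⅗)/6)*5 = (15 + 2*(-⅗)*(⅙))*5 = (15 - ⅕)*5 = (74/5)*5 = 74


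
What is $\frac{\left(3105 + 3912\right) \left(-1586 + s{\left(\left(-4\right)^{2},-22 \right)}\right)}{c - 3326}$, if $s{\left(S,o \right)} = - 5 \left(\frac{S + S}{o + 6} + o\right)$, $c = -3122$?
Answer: $\frac{5143461}{3224} \approx 1595.4$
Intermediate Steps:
$s{\left(S,o \right)} = - 5 o - \frac{10 S}{6 + o}$ ($s{\left(S,o \right)} = - 5 \left(\frac{2 S}{6 + o} + o\right) = - 5 \left(o + \frac{2 S}{6 + o}\right) = - 5 o - \frac{10 S}{6 + o}$)
$\frac{\left(3105 + 3912\right) \left(-1586 + s{\left(\left(-4\right)^{2},-22 \right)}\right)}{c - 3326} = \frac{\left(3105 + 3912\right) \left(-1586 + \frac{5 \left(- \left(-22\right)^{2} - -132 - 2 \left(-4\right)^{2}\right)}{6 - 22}\right)}{-3122 - 3326} = \frac{7017 \left(-1586 + \frac{5 \left(\left(-1\right) 484 + 132 - 32\right)}{-16}\right)}{-6448} = 7017 \left(-1586 + 5 \left(- \frac{1}{16}\right) \left(-484 + 132 - 32\right)\right) \left(- \frac{1}{6448}\right) = 7017 \left(-1586 + 5 \left(- \frac{1}{16}\right) \left(-384\right)\right) \left(- \frac{1}{6448}\right) = 7017 \left(-1586 + 120\right) \left(- \frac{1}{6448}\right) = 7017 \left(-1466\right) \left(- \frac{1}{6448}\right) = \left(-10286922\right) \left(- \frac{1}{6448}\right) = \frac{5143461}{3224}$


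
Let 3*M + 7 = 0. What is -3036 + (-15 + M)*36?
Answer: -3660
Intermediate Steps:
M = -7/3 (M = -7/3 + (⅓)*0 = -7/3 + 0 = -7/3 ≈ -2.3333)
-3036 + (-15 + M)*36 = -3036 + (-15 - 7/3)*36 = -3036 - 52/3*36 = -3036 - 624 = -3660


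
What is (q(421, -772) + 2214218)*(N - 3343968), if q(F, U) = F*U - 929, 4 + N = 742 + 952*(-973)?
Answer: -8062047746702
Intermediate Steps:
N = -925558 (N = -4 + (742 + 952*(-973)) = -4 + (742 - 926296) = -4 - 925554 = -925558)
q(F, U) = -929 + F*U
(q(421, -772) + 2214218)*(N - 3343968) = ((-929 + 421*(-772)) + 2214218)*(-925558 - 3343968) = ((-929 - 325012) + 2214218)*(-4269526) = (-325941 + 2214218)*(-4269526) = 1888277*(-4269526) = -8062047746702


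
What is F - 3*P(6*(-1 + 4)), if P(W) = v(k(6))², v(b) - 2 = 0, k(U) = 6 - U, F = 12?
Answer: 0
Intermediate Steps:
v(b) = 2 (v(b) = 2 + 0 = 2)
P(W) = 4 (P(W) = 2² = 4)
F - 3*P(6*(-1 + 4)) = 12 - 3*4 = 12 - 12 = 0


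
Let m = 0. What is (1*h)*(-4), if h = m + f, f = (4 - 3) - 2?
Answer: 4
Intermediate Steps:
f = -1 (f = 1 - 2 = -1)
h = -1 (h = 0 - 1 = -1)
(1*h)*(-4) = (1*(-1))*(-4) = -1*(-4) = 4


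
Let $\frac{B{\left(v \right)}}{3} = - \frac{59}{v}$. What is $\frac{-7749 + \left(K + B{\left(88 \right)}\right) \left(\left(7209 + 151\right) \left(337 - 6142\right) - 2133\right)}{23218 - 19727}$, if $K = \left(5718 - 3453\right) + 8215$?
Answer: $- \frac{39396924704691}{307208} \approx -1.2824 \cdot 10^{8}$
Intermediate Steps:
$K = 10480$ ($K = 2265 + 8215 = 10480$)
$B{\left(v \right)} = - \frac{177}{v}$ ($B{\left(v \right)} = 3 \left(- \frac{59}{v}\right) = - \frac{177}{v}$)
$\frac{-7749 + \left(K + B{\left(88 \right)}\right) \left(\left(7209 + 151\right) \left(337 - 6142\right) - 2133\right)}{23218 - 19727} = \frac{-7749 + \left(10480 - \frac{177}{88}\right) \left(\left(7209 + 151\right) \left(337 - 6142\right) - 2133\right)}{23218 - 19727} = \frac{-7749 + \left(10480 - \frac{177}{88}\right) \left(7360 \left(-5805\right) - 2133\right)}{3491} = \left(-7749 + \left(10480 - \frac{177}{88}\right) \left(-42724800 - 2133\right)\right) \frac{1}{3491} = \left(-7749 + \frac{922063}{88} \left(-42726933\right)\right) \frac{1}{3491} = \left(-7749 - \frac{39396924022779}{88}\right) \frac{1}{3491} = \left(- \frac{39396924704691}{88}\right) \frac{1}{3491} = - \frac{39396924704691}{307208}$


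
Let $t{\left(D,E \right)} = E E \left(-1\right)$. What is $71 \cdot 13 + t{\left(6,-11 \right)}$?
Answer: $802$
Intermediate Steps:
$t{\left(D,E \right)} = - E^{2}$ ($t{\left(D,E \right)} = E^{2} \left(-1\right) = - E^{2}$)
$71 \cdot 13 + t{\left(6,-11 \right)} = 71 \cdot 13 - \left(-11\right)^{2} = 923 - 121 = 802$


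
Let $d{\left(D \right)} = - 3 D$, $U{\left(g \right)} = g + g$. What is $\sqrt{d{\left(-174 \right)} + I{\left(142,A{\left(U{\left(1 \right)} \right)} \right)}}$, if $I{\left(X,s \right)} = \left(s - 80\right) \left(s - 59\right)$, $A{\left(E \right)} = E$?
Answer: $6 \sqrt{138} \approx 70.484$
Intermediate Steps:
$U{\left(g \right)} = 2 g$
$I{\left(X,s \right)} = \left(-80 + s\right) \left(-59 + s\right)$
$\sqrt{d{\left(-174 \right)} + I{\left(142,A{\left(U{\left(1 \right)} \right)} \right)}} = \sqrt{\left(-3\right) \left(-174\right) + \left(4720 + \left(2 \cdot 1\right)^{2} - 139 \cdot 2 \cdot 1\right)} = \sqrt{522 + \left(4720 + 2^{2} - 278\right)} = \sqrt{522 + \left(4720 + 4 - 278\right)} = \sqrt{522 + 4446} = \sqrt{4968} = 6 \sqrt{138}$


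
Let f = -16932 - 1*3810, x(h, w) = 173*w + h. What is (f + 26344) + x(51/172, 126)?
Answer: 4712851/172 ≈ 27400.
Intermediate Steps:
x(h, w) = h + 173*w
f = -20742 (f = -16932 - 3810 = -20742)
(f + 26344) + x(51/172, 126) = (-20742 + 26344) + (51/172 + 173*126) = 5602 + (51*(1/172) + 21798) = 5602 + (51/172 + 21798) = 5602 + 3749307/172 = 4712851/172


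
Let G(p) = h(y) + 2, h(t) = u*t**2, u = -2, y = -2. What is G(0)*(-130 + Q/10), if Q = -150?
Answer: 870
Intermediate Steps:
h(t) = -2*t**2
G(p) = -6 (G(p) = -2*(-2)**2 + 2 = -2*4 + 2 = -8 + 2 = -6)
G(0)*(-130 + Q/10) = -6*(-130 - 150/10) = -6*(-130 - 150*1/10) = -6*(-130 - 15) = -6*(-145) = 870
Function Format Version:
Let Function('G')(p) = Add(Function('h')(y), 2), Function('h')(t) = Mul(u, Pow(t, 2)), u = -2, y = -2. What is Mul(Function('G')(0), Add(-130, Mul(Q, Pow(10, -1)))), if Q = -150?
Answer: 870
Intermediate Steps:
Function('h')(t) = Mul(-2, Pow(t, 2))
Function('G')(p) = -6 (Function('G')(p) = Add(Mul(-2, Pow(-2, 2)), 2) = Add(Mul(-2, 4), 2) = Add(-8, 2) = -6)
Mul(Function('G')(0), Add(-130, Mul(Q, Pow(10, -1)))) = Mul(-6, Add(-130, Mul(-150, Pow(10, -1)))) = Mul(-6, Add(-130, Mul(-150, Rational(1, 10)))) = Mul(-6, Add(-130, -15)) = Mul(-6, -145) = 870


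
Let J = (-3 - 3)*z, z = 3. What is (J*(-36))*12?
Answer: 7776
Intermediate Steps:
J = -18 (J = (-3 - 3)*3 = -6*3 = -18)
(J*(-36))*12 = -18*(-36)*12 = 648*12 = 7776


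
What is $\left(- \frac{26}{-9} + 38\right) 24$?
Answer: $\frac{2944}{3} \approx 981.33$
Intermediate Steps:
$\left(- \frac{26}{-9} + 38\right) 24 = \left(\left(-26\right) \left(- \frac{1}{9}\right) + 38\right) 24 = \left(\frac{26}{9} + 38\right) 24 = \frac{368}{9} \cdot 24 = \frac{2944}{3}$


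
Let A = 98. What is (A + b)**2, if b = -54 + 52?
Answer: 9216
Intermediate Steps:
b = -2
(A + b)**2 = (98 - 2)**2 = 96**2 = 9216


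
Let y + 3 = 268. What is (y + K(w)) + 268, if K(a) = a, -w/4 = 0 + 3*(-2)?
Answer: 557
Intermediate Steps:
y = 265 (y = -3 + 268 = 265)
w = 24 (w = -4*(0 + 3*(-2)) = -4*(0 - 6) = -4*(-6) = 24)
(y + K(w)) + 268 = (265 + 24) + 268 = 289 + 268 = 557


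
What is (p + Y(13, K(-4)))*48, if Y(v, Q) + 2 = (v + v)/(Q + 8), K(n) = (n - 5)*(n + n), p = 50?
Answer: 11598/5 ≈ 2319.6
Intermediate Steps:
K(n) = 2*n*(-5 + n) (K(n) = (-5 + n)*(2*n) = 2*n*(-5 + n))
Y(v, Q) = -2 + 2*v/(8 + Q) (Y(v, Q) = -2 + (v + v)/(Q + 8) = -2 + (2*v)/(8 + Q) = -2 + 2*v/(8 + Q))
(p + Y(13, K(-4)))*48 = (50 + 2*(-8 + 13 - 2*(-4)*(-5 - 4))/(8 + 2*(-4)*(-5 - 4)))*48 = (50 + 2*(-8 + 13 - 2*(-4)*(-9))/(8 + 2*(-4)*(-9)))*48 = (50 + 2*(-8 + 13 - 1*72)/(8 + 72))*48 = (50 + 2*(-8 + 13 - 72)/80)*48 = (50 + 2*(1/80)*(-67))*48 = (50 - 67/40)*48 = (1933/40)*48 = 11598/5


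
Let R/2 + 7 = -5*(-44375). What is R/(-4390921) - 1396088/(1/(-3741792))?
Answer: 22937604478672826280/4390921 ≈ 5.2239e+12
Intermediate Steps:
R = 443736 (R = -14 + 2*(-5*(-44375)) = -14 + 2*221875 = -14 + 443750 = 443736)
R/(-4390921) - 1396088/(1/(-3741792)) = 443736/(-4390921) - 1396088/(1/(-3741792)) = 443736*(-1/4390921) - 1396088/(-1/3741792) = -443736/4390921 - 1396088*(-3741792) = -443736/4390921 + 5223870909696 = 22937604478672826280/4390921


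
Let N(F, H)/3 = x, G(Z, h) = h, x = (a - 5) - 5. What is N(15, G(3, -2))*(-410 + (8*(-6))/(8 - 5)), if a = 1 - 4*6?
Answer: 42174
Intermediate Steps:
a = -23 (a = 1 - 24 = -23)
x = -33 (x = (-23 - 5) - 5 = -28 - 5 = -33)
N(F, H) = -99 (N(F, H) = 3*(-33) = -99)
N(15, G(3, -2))*(-410 + (8*(-6))/(8 - 5)) = -99*(-410 + (8*(-6))/(8 - 5)) = -99*(-410 - 48/3) = -99*(-410 - 48*⅓) = -99*(-410 - 16) = -99*(-426) = 42174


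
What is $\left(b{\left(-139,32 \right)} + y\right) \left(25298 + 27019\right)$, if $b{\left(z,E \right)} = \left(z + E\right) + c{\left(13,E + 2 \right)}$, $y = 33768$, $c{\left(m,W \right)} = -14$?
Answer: $1760310099$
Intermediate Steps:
$b{\left(z,E \right)} = -14 + E + z$ ($b{\left(z,E \right)} = \left(z + E\right) - 14 = \left(E + z\right) - 14 = -14 + E + z$)
$\left(b{\left(-139,32 \right)} + y\right) \left(25298 + 27019\right) = \left(\left(-14 + 32 - 139\right) + 33768\right) \left(25298 + 27019\right) = \left(-121 + 33768\right) 52317 = 33647 \cdot 52317 = 1760310099$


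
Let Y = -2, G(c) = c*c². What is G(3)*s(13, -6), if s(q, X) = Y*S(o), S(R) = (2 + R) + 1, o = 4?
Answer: -378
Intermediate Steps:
G(c) = c³
S(R) = 3 + R
s(q, X) = -14 (s(q, X) = -2*(3 + 4) = -2*7 = -14)
G(3)*s(13, -6) = 3³*(-14) = 27*(-14) = -378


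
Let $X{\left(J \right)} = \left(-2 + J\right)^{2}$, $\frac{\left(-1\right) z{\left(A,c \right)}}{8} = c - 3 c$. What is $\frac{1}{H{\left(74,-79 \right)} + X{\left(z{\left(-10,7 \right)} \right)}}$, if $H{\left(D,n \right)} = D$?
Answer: $\frac{1}{12174} \approx 8.2142 \cdot 10^{-5}$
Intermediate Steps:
$z{\left(A,c \right)} = 16 c$ ($z{\left(A,c \right)} = - 8 \left(c - 3 c\right) = - 8 \left(- 2 c\right) = 16 c$)
$\frac{1}{H{\left(74,-79 \right)} + X{\left(z{\left(-10,7 \right)} \right)}} = \frac{1}{74 + \left(-2 + 16 \cdot 7\right)^{2}} = \frac{1}{74 + \left(-2 + 112\right)^{2}} = \frac{1}{74 + 110^{2}} = \frac{1}{74 + 12100} = \frac{1}{12174}$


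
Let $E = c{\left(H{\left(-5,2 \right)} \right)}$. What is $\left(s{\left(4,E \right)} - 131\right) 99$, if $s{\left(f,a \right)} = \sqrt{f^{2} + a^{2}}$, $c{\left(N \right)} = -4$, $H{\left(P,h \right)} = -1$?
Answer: $-12969 + 396 \sqrt{2} \approx -12409.0$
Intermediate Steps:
$E = -4$
$s{\left(f,a \right)} = \sqrt{a^{2} + f^{2}}$
$\left(s{\left(4,E \right)} - 131\right) 99 = \left(\sqrt{\left(-4\right)^{2} + 4^{2}} - 131\right) 99 = \left(\sqrt{16 + 16} - 131\right) 99 = \left(\sqrt{32} - 131\right) 99 = \left(4 \sqrt{2} - 131\right) 99 = \left(-131 + 4 \sqrt{2}\right) 99 = -12969 + 396 \sqrt{2}$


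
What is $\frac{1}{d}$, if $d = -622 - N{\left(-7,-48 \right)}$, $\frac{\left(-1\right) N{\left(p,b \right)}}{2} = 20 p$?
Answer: $- \frac{1}{902} \approx -0.0011086$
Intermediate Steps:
$N{\left(p,b \right)} = - 40 p$ ($N{\left(p,b \right)} = - 2 \cdot 20 p = - 40 p$)
$d = -902$ ($d = -622 - \left(-40\right) \left(-7\right) = -622 - 280 = -902$)
$\frac{1}{d} = \frac{1}{-902} = - \frac{1}{902}$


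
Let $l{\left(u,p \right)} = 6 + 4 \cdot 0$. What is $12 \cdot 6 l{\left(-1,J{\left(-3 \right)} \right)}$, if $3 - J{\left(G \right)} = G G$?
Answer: $432$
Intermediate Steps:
$J{\left(G \right)} = 3 - G^{2}$ ($J{\left(G \right)} = 3 - G G = 3 - G^{2}$)
$l{\left(u,p \right)} = 6$ ($l{\left(u,p \right)} = 6 + 0 = 6$)
$12 \cdot 6 l{\left(-1,J{\left(-3 \right)} \right)} = 12 \cdot 6 \cdot 6 = 72 \cdot 6 = 432$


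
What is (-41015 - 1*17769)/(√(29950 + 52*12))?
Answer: -29392*√30574/15287 ≈ -336.19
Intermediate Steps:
(-41015 - 1*17769)/(√(29950 + 52*12)) = (-41015 - 17769)/(√(29950 + 624)) = -58784*√30574/30574 = -29392*√30574/15287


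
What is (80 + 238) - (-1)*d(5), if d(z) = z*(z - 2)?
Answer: 333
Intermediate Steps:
d(z) = z*(-2 + z)
(80 + 238) - (-1)*d(5) = (80 + 238) - (-1)*5*(-2 + 5) = 318 - (-1)*5*3 = 318 - (-1)*15 = 318 - 1*(-15) = 318 + 15 = 333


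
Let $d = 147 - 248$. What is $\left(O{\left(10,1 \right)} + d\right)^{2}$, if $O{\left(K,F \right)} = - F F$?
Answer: $10404$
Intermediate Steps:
$O{\left(K,F \right)} = - F^{2}$
$d = -101$ ($d = 147 - 248 = -101$)
$\left(O{\left(10,1 \right)} + d\right)^{2} = \left(- 1^{2} - 101\right)^{2} = \left(\left(-1\right) 1 - 101\right)^{2} = \left(-1 - 101\right)^{2} = \left(-102\right)^{2} = 10404$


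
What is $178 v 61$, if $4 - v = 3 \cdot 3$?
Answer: $-54290$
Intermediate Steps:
$v = -5$ ($v = 4 - 3 \cdot 3 = 4 - 9 = -5$)
$178 v 61 = 178 \left(-5\right) 61 = \left(-890\right) 61 = -54290$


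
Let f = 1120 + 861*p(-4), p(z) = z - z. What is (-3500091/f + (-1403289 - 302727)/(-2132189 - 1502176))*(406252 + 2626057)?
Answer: -52472137231383173/5538080 ≈ -9.4748e+9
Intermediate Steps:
p(z) = 0
f = 1120 (f = 1120 + 861*0 = 1120 + 0 = 1120)
(-3500091/f + (-1403289 - 302727)/(-2132189 - 1502176))*(406252 + 2626057) = (-3500091/1120 + (-1403289 - 302727)/(-2132189 - 1502176))*(406252 + 2626057) = (-3500091*1/1120 - 1706016/(-3634365))*3032309 = (-500013/160 - 1706016*(-1/3634365))*3032309 = (-500013/160 + 568672/1211455)*3032309 = -121130452279/38766560*3032309 = -52472137231383173/5538080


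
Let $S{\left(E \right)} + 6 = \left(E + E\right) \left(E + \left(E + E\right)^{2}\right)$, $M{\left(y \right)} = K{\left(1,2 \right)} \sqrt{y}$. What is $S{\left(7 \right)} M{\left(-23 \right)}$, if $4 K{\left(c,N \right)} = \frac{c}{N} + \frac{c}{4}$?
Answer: $\frac{2127 i \sqrt{23}}{4} \approx 2550.2 i$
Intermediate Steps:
$K{\left(c,N \right)} = \frac{c}{16} + \frac{c}{4 N}$ ($K{\left(c,N \right)} = \frac{\frac{c}{N} + \frac{c}{4}}{4} = \frac{\frac{c}{4} + \frac{c}{N}}{4} = \frac{c}{16} + \frac{c}{4 N}$)
$M{\left(y \right)} = \frac{3 \sqrt{y}}{16}$ ($M{\left(y \right)} = \frac{1}{16} \cdot 1 \cdot \frac{1}{2} \left(4 + 2\right) \sqrt{y} = \frac{1}{16} \cdot 1 \cdot \frac{1}{2} \cdot 6 \sqrt{y} = \frac{3 \sqrt{y}}{16}$)
$S{\left(E \right)} = -6 + 2 E \left(E + 4 E^{2}\right)$ ($S{\left(E \right)} = -6 + \left(E + E\right) \left(E + \left(E + E\right)^{2}\right) = -6 + 2 E \left(E + \left(2 E\right)^{2}\right) = -6 + 2 E \left(E + 4 E^{2}\right)$)
$S{\left(7 \right)} M{\left(-23 \right)} = \left(-6 + 2 \cdot 7^{2} + 8 \cdot 7^{3}\right) \frac{3 \sqrt{-23}}{16} = \left(-6 + 2 \cdot 49 + 8 \cdot 343\right) \frac{3 i \sqrt{23}}{16} = \left(-6 + 98 + 2744\right) \frac{3 i \sqrt{23}}{16} = 2836 \frac{3 i \sqrt{23}}{16} = \frac{2127 i \sqrt{23}}{4}$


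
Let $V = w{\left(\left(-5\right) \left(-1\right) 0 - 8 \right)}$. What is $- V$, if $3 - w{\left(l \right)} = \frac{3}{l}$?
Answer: $- \frac{27}{8} \approx -3.375$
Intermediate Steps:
$w{\left(l \right)} = 3 - \frac{3}{l}$
$V = \frac{27}{8}$ ($V = 3 - \frac{3}{\left(-5\right) \left(-1\right) 0 - 8} = 3 - \frac{3}{5 \cdot 0 - 8} = 3 - \frac{3}{0 - 8} = 3 - \frac{3}{-8} = 3 - - \frac{3}{8} = 3 + \frac{3}{8} = \frac{27}{8} \approx 3.375$)
$- V = \left(-1\right) \frac{27}{8} = - \frac{27}{8}$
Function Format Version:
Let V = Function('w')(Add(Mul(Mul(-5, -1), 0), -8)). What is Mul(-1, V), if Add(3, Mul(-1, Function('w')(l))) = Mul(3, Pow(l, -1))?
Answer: Rational(-27, 8) ≈ -3.3750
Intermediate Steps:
Function('w')(l) = Add(3, Mul(-3, Pow(l, -1))) (Function('w')(l) = Add(3, Mul(-1, Mul(3, Pow(l, -1)))) = Add(3, Mul(-3, Pow(l, -1))))
V = Rational(27, 8) (V = Add(3, Mul(-3, Pow(Add(Mul(Mul(-5, -1), 0), -8), -1))) = Add(3, Mul(-3, Pow(Add(Mul(5, 0), -8), -1))) = Add(3, Mul(-3, Pow(Add(0, -8), -1))) = Add(3, Mul(-3, Pow(-8, -1))) = Add(3, Mul(-3, Rational(-1, 8))) = Add(3, Rational(3, 8)) = Rational(27, 8) ≈ 3.3750)
Mul(-1, V) = Mul(-1, Rational(27, 8)) = Rational(-27, 8)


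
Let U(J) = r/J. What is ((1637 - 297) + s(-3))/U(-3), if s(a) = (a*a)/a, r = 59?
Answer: -4011/59 ≈ -67.983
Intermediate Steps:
s(a) = a (s(a) = a²/a = a)
U(J) = 59/J
((1637 - 297) + s(-3))/U(-3) = ((1637 - 297) - 3)/((59/(-3))) = (1340 - 3)/((59*(-⅓))) = 1337/(-59/3) = 1337*(-3/59) = -4011/59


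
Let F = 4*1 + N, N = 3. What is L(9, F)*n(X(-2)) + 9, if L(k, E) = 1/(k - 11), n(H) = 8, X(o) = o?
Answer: 5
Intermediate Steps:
F = 7 (F = 4*1 + 3 = 4 + 3 = 7)
L(k, E) = 1/(-11 + k)
L(9, F)*n(X(-2)) + 9 = 8/(-11 + 9) + 9 = 8/(-2) + 9 = -½*8 + 9 = -4 + 9 = 5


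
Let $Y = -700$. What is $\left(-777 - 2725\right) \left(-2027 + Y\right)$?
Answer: $9549954$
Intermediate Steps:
$\left(-777 - 2725\right) \left(-2027 + Y\right) = \left(-777 - 2725\right) \left(-2027 - 700\right) = \left(-3502\right) \left(-2727\right) = 9549954$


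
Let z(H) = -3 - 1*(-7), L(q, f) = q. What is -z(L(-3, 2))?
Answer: -4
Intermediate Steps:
z(H) = 4 (z(H) = -3 + 7 = 4)
-z(L(-3, 2)) = -1*4 = -4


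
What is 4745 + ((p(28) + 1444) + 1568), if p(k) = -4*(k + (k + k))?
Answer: 7421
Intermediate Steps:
p(k) = -12*k (p(k) = -4*(k + 2*k) = -12*k)
4745 + ((p(28) + 1444) + 1568) = 4745 + ((-12*28 + 1444) + 1568) = 4745 + ((-336 + 1444) + 1568) = 4745 + (1108 + 1568) = 4745 + 2676 = 7421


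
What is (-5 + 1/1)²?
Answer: 16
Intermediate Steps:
(-5 + 1/1)² = (-5 + 1)² = (-4)² = 16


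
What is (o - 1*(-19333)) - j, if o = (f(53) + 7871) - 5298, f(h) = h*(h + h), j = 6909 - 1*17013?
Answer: 37628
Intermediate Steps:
j = -10104 (j = 6909 - 17013 = -10104)
f(h) = 2*h² (f(h) = h*(2*h) = 2*h²)
o = 8191 (o = (2*53² + 7871) - 5298 = (2*2809 + 7871) - 5298 = (5618 + 7871) - 5298 = 13489 - 5298 = 8191)
(o - 1*(-19333)) - j = (8191 - 1*(-19333)) - 1*(-10104) = (8191 + 19333) + 10104 = 27524 + 10104 = 37628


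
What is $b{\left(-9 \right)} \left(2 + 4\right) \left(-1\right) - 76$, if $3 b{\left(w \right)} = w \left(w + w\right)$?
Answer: $-400$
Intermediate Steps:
$b{\left(w \right)} = \frac{2 w^{2}}{3}$ ($b{\left(w \right)} = \frac{w \left(w + w\right)}{3} = \frac{w 2 w}{3} = \frac{2 w^{2}}{3}$)
$b{\left(-9 \right)} \left(2 + 4\right) \left(-1\right) - 76 = \frac{2 \left(-9\right)^{2}}{3} \left(2 + 4\right) \left(-1\right) - 76 = \frac{2}{3} \cdot 81 \cdot 6 \left(-1\right) - 76 = 54 \left(-6\right) - 76 = -324 - 76 = -400$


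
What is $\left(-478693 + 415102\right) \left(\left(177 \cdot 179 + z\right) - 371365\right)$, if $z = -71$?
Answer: $21605233023$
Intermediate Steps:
$\left(-478693 + 415102\right) \left(\left(177 \cdot 179 + z\right) - 371365\right) = \left(-478693 + 415102\right) \left(\left(177 \cdot 179 - 71\right) - 371365\right) = - 63591 \left(\left(31683 - 71\right) - 371365\right) = - 63591 \left(31612 - 371365\right) = \left(-63591\right) \left(-339753\right) = 21605233023$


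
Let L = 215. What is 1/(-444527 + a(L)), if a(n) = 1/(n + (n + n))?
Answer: -645/286719914 ≈ -2.2496e-6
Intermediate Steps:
a(n) = 1/(3*n) (a(n) = 1/(n + 2*n) = 1/(3*n))
1/(-444527 + a(L)) = 1/(-444527 + (⅓)/215) = 1/(-444527 + (⅓)*(1/215)) = 1/(-444527 + 1/645) = 1/(-286719914/645) = -645/286719914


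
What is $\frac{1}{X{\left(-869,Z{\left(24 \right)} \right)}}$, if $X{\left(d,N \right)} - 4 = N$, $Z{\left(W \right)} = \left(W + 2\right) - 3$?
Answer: $\frac{1}{27} \approx 0.037037$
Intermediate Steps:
$Z{\left(W \right)} = -1 + W$ ($Z{\left(W \right)} = \left(2 + W\right) - 3 = -1 + W$)
$X{\left(d,N \right)} = 4 + N$
$\frac{1}{X{\left(-869,Z{\left(24 \right)} \right)}} = \frac{1}{4 + \left(-1 + 24\right)} = \frac{1}{4 + 23} = \frac{1}{27}$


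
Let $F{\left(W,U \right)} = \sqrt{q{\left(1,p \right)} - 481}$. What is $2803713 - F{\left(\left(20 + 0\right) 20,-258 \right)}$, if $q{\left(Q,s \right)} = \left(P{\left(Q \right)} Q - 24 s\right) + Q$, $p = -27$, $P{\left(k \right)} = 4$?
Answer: $2803713 - 2 \sqrt{43} \approx 2.8037 \cdot 10^{6}$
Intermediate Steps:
$q{\left(Q,s \right)} = - 24 s + 5 Q$ ($q{\left(Q,s \right)} = \left(4 Q - 24 s\right) + Q = \left(- 24 s + 4 Q\right) + Q = - 24 s + 5 Q$)
$F{\left(W,U \right)} = 2 \sqrt{43}$ ($F{\left(W,U \right)} = \sqrt{\left(\left(-24\right) \left(-27\right) + 5 \cdot 1\right) - 481} = \sqrt{\left(648 + 5\right) - 481} = \sqrt{653 - 481} = \sqrt{172} = 2 \sqrt{43}$)
$2803713 - F{\left(\left(20 + 0\right) 20,-258 \right)} = 2803713 - 2 \sqrt{43}$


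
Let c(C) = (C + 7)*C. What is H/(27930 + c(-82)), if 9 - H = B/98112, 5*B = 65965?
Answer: 173963/668731392 ≈ 0.00026014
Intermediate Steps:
B = 13193 (B = (⅕)*65965 = 13193)
H = 869815/98112 (H = 9 - 13193/98112 = 869815/98112 ≈ 8.8655)
c(C) = C*(7 + C) (c(C) = (7 + C)*C = C*(7 + C))
H/(27930 + c(-82)) = 869815/(98112*(27930 - 82*(7 - 82))) = 869815/(98112*(27930 - 82*(-75))) = 869815/(98112*(27930 + 6150)) = (869815/98112)/34080 = (869815/98112)*(1/34080) = 173963/668731392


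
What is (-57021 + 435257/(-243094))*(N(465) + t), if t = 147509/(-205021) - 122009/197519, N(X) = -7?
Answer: 4680040740794043091843/9844223505489506 ≈ 4.7541e+5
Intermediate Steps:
t = -54150237360/40495542899 (t = 147509*(-1/205021) - 122009*1/197519 = -147509/205021 - 122009/197519 = -54150237360/40495542899 ≈ -1.3372)
(-57021 + 435257/(-243094))*(N(465) + t) = (-57021 + 435257/(-243094))*(-7 - 54150237360/40495542899) = (-57021 + 435257*(-1/243094))*(-337619037653/40495542899) = (-57021 - 435257/243094)*(-337619037653/40495542899) = -13861898231/243094*(-337619037653/40495542899) = 4680040740794043091843/9844223505489506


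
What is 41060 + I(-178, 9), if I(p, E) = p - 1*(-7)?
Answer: 40889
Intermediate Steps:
I(p, E) = 7 + p (I(p, E) = p + 7 = 7 + p)
41060 + I(-178, 9) = 41060 + (7 - 178) = 41060 - 171 = 40889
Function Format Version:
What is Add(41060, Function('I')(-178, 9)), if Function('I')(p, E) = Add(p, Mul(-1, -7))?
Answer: 40889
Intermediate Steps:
Function('I')(p, E) = Add(7, p) (Function('I')(p, E) = Add(p, 7) = Add(7, p))
Add(41060, Function('I')(-178, 9)) = Add(41060, Add(7, -178)) = Add(41060, -171) = 40889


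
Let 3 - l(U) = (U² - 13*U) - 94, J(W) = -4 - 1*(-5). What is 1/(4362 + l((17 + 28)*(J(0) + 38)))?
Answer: -1/3052751 ≈ -3.2757e-7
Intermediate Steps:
J(W) = 1 (J(W) = -4 + 5 = 1)
l(U) = 97 - U² + 13*U (l(U) = 3 - ((U² - 13*U) - 94) = 3 - (-94 + U² - 13*U) = 3 + (94 - U² + 13*U) = 97 - U² + 13*U)
1/(4362 + l((17 + 28)*(J(0) + 38))) = 1/(4362 + (97 - ((17 + 28)*(1 + 38))² + 13*((17 + 28)*(1 + 38)))) = 1/(4362 + (97 - (45*39)² + 13*(45*39))) = 1/(4362 + (97 - 1*1755² + 13*1755)) = 1/(4362 + (97 - 1*3080025 + 22815)) = 1/(4362 + (97 - 3080025 + 22815)) = 1/(4362 - 3057113) = 1/(-3052751) = -1/3052751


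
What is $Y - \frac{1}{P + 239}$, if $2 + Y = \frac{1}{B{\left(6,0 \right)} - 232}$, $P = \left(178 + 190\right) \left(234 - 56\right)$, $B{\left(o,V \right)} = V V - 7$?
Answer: $- \frac{31491136}{15712577} \approx -2.0042$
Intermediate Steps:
$B{\left(o,V \right)} = -7 + V^{2}$ ($B{\left(o,V \right)} = V^{2} - 7 = -7 + V^{2}$)
$P = 65504$ ($P = 368 \cdot 178 = 65504$)
$Y = - \frac{479}{239}$ ($Y = -2 + \frac{1}{\left(-7 + 0^{2}\right) - 232} = -2 + \frac{1}{\left(-7 + 0\right) - 232} = -2 + \frac{1}{-7 - 232} = -2 + \frac{1}{-239} = -2 - \frac{1}{239} = - \frac{479}{239} \approx -2.0042$)
$Y - \frac{1}{P + 239} = - \frac{479}{239} - \frac{1}{65504 + 239} = - \frac{479}{239} - \frac{1}{65743} = - \frac{31491136}{15712577}$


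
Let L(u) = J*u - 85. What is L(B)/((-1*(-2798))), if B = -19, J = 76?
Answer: -1529/2798 ≈ -0.54646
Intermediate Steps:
L(u) = -85 + 76*u (L(u) = 76*u - 85 = -85 + 76*u)
L(B)/((-1*(-2798))) = (-85 + 76*(-19))/((-1*(-2798))) = (-85 - 1444)/2798 = -1529*1/2798 = -1529/2798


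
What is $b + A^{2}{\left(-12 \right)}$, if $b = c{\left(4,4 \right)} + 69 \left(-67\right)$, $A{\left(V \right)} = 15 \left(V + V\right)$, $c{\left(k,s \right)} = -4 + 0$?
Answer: $124973$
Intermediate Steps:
$c{\left(k,s \right)} = -4$
$A{\left(V \right)} = 30 V$ ($A{\left(V \right)} = 15 \cdot 2 V = 30 V$)
$b = -4627$ ($b = -4 + 69 \left(-67\right) = -4 - 4623 = -4627$)
$b + A^{2}{\left(-12 \right)} = -4627 + \left(30 \left(-12\right)\right)^{2} = -4627 + \left(-360\right)^{2} = -4627 + 129600 = 124973$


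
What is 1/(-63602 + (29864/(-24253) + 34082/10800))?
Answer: -130966200/8329460222627 ≈ -1.5723e-5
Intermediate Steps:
1/(-63602 + (29864/(-24253) + 34082/10800)) = 1/(-63602 + (29864*(-1/24253) + 34082*(1/10800))) = 1/(-63602 + (-29864/24253 + 17041/5400)) = 1/(-63602 + 252029773/130966200) = 1/(-8329460222627/130966200) = -130966200/8329460222627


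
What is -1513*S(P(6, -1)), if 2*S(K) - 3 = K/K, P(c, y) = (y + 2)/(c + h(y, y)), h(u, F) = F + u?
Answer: -3026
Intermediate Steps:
P(c, y) = (2 + y)/(c + 2*y) (P(c, y) = (y + 2)/(c + (y + y)) = (2 + y)/(c + 2*y))
S(K) = 2 (S(K) = 3/2 + (K/K)/2 = 3/2 + (1/2)*1 = 3/2 + 1/2 = 2)
-1513*S(P(6, -1)) = -1513*2 = -3026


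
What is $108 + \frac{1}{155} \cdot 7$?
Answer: $\frac{16747}{155} \approx 108.05$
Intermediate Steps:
$108 + \frac{1}{155} \cdot 7 = 108 + \frac{7}{155} = \frac{16747}{155}$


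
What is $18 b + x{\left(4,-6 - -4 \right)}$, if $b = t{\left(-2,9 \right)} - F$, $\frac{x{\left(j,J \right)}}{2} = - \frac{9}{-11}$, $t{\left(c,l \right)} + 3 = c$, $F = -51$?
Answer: $\frac{9126}{11} \approx 829.64$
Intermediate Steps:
$t{\left(c,l \right)} = -3 + c$
$x{\left(j,J \right)} = \frac{18}{11}$ ($x{\left(j,J \right)} = 2 \left(- \frac{9}{-11}\right) = 2 \left(\left(-9\right) \left(- \frac{1}{11}\right)\right) = 2 \cdot \frac{9}{11} = \frac{18}{11}$)
$b = 46$ ($b = \left(-3 - 2\right) - -51 = -5 + 51 = 46$)
$18 b + x{\left(4,-6 - -4 \right)} = 18 \cdot 46 + \frac{18}{11} = 828 + \frac{18}{11} = \frac{9126}{11}$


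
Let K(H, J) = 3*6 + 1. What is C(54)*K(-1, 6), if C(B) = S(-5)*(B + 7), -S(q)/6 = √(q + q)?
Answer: -6954*I*√10 ≈ -21990.0*I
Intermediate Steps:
S(q) = -6*√2*√q (S(q) = -6*√(q + q) = -6*√2*√q)
C(B) = -6*I*√10*(7 + B) (C(B) = (-6*√2*√(-5))*(B + 7) = (-6*√2*I*√5)*(7 + B) = (-6*I*√10)*(7 + B) = -6*I*√10*(7 + B))
K(H, J) = 19 (K(H, J) = 18 + 1 = 19)
C(54)*K(-1, 6) = (6*I*√10*(-7 - 1*54))*19 = (6*I*√10*(-7 - 54))*19 = (6*I*√10*(-61))*19 = -366*I*√10*19 = -6954*I*√10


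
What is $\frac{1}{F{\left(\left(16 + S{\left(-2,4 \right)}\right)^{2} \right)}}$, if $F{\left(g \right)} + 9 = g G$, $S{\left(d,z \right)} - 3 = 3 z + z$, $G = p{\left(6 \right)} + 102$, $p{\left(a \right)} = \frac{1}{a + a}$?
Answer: $\frac{12}{1500517} \approx 7.9972 \cdot 10^{-6}$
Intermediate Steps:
$p{\left(a \right)} = \frac{1}{2 a}$
$G = \frac{1225}{12}$ ($G = \frac{1}{2 \cdot 6} + 102 = \frac{1}{2} \cdot \frac{1}{6} + 102 = \frac{1}{12} + 102 = \frac{1225}{12} \approx 102.08$)
$S{\left(d,z \right)} = 3 + 4 z$ ($S{\left(d,z \right)} = 3 + \left(3 z + z\right) = 3 + 4 z$)
$F{\left(g \right)} = -9 + \frac{1225 g}{12}$ ($F{\left(g \right)} = -9 + g \frac{1225}{12} = -9 + \frac{1225 g}{12}$)
$\frac{1}{F{\left(\left(16 + S{\left(-2,4 \right)}\right)^{2} \right)}} = \frac{1}{-9 + \frac{1225 \left(16 + \left(3 + 4 \cdot 4\right)\right)^{2}}{12}} = \frac{1}{-9 + \frac{1225 \left(16 + \left(3 + 16\right)\right)^{2}}{12}} = \frac{1}{-9 + \frac{1225 \left(16 + 19\right)^{2}}{12}} = \frac{1}{-9 + \frac{1225 \cdot 35^{2}}{12}} = \frac{1}{-9 + \frac{1225}{12} \cdot 1225} = \frac{1}{-9 + \frac{1500625}{12}} = \frac{1}{\frac{1500517}{12}} = \frac{12}{1500517}$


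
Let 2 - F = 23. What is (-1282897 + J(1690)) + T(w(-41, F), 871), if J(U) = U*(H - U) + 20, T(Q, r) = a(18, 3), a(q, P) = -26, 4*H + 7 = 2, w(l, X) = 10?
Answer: -8282231/2 ≈ -4.1411e+6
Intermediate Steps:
F = -21 (F = 2 - 1*23 = 2 - 23 = -21)
H = -5/4 (H = -7/4 + (¼)*2 = -7/4 + ½ = -5/4 ≈ -1.2500)
T(Q, r) = -26
J(U) = 20 + U*(-5/4 - U) (J(U) = U*(-5/4 - U) + 20 = 20 + U*(-5/4 - U))
(-1282897 + J(1690)) + T(w(-41, F), 871) = (-1282897 + (20 - 1*1690² - 5/4*1690)) - 26 = (-1282897 + (20 - 1*2856100 - 4225/2)) - 26 = (-1282897 + (20 - 2856100 - 4225/2)) - 26 = (-1282897 - 5716385/2) - 26 = -8282179/2 - 26 = -8282231/2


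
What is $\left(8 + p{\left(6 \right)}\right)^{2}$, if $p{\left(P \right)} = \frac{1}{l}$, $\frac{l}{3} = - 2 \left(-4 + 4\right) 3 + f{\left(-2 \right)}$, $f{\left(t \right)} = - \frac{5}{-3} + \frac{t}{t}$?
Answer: $\frac{4225}{64} \approx 66.016$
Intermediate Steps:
$f{\left(t \right)} = \frac{8}{3}$ ($f{\left(t \right)} = \left(-5\right) \left(- \frac{1}{3}\right) + 1 = \frac{5}{3} + 1 = \frac{8}{3}$)
$l = 8$ ($l = 3 \left(- 2 \left(-4 + 4\right) 3 + \frac{8}{3}\right) = 3 \left(- 2 \cdot 0 \cdot 3 + \frac{8}{3}\right) = 3 \left(\left(-2\right) 0 + \frac{8}{3}\right) = 3 \left(0 + \frac{8}{3}\right) = 3 \cdot \frac{8}{3} = 8$)
$p{\left(P \right)} = \frac{1}{8}$
$\left(8 + p{\left(6 \right)}\right)^{2} = \left(8 + \frac{1}{8}\right)^{2} = \left(\frac{65}{8}\right)^{2} = \frac{4225}{64}$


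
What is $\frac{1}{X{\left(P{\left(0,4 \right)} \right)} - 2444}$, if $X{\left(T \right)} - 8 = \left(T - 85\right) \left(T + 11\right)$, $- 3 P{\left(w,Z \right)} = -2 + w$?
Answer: $- \frac{9}{30779} \approx -0.00029241$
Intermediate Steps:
$P{\left(w,Z \right)} = \frac{2}{3} - \frac{w}{3}$ ($P{\left(w,Z \right)} = - \frac{-2 + w}{3} = \frac{2}{3} - \frac{w}{3}$)
$X{\left(T \right)} = 8 + \left(-85 + T\right) \left(11 + T\right)$ ($X{\left(T \right)} = 8 + \left(T - 85\right) \left(T + 11\right) = 8 + \left(-85 + T\right) \left(11 + T\right)$)
$\frac{1}{X{\left(P{\left(0,4 \right)} \right)} - 2444} = \frac{1}{\left(-927 + \left(\frac{2}{3} - 0\right)^{2} - 74 \left(\frac{2}{3} - 0\right)\right) - 2444} = \frac{1}{\left(-927 + \left(\frac{2}{3} + 0\right)^{2} - 74 \left(\frac{2}{3} + 0\right)\right) - 2444} = \frac{1}{\left(-927 + \left(\frac{2}{3}\right)^{2} - \frac{148}{3}\right) - 2444} = \frac{1}{\left(-927 + \frac{4}{9} - \frac{148}{3}\right) - 2444} = \frac{1}{- \frac{8783}{9} - 2444} = \frac{1}{- \frac{30779}{9}} = - \frac{9}{30779}$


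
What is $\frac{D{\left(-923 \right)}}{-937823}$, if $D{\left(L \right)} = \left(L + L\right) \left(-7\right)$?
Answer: $- \frac{12922}{937823} \approx -0.013779$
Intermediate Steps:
$D{\left(L \right)} = - 14 L$ ($D{\left(L \right)} = 2 L \left(-7\right) = - 14 L$)
$\frac{D{\left(-923 \right)}}{-937823} = \frac{\left(-14\right) \left(-923\right)}{-937823} = 12922 \left(- \frac{1}{937823}\right) = - \frac{12922}{937823}$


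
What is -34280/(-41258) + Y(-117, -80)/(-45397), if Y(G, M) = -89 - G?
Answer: 777526968/936494713 ≈ 0.83025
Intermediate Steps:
-34280/(-41258) + Y(-117, -80)/(-45397) = -34280/(-41258) + (-89 - 1*(-117))/(-45397) = -34280*(-1/41258) + (-89 + 117)*(-1/45397) = 17140/20629 + 28*(-1/45397) = 17140/20629 - 28/45397 = 777526968/936494713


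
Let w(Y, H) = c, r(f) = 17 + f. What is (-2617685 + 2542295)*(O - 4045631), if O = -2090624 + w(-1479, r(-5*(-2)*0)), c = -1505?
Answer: 462725726400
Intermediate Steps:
w(Y, H) = -1505
O = -2092129 (O = -2090624 - 1505 = -2092129)
(-2617685 + 2542295)*(O - 4045631) = (-2617685 + 2542295)*(-2092129 - 4045631) = -75390*(-6137760) = 462725726400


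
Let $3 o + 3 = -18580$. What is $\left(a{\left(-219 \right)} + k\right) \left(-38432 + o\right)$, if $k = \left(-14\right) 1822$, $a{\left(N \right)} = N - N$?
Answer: $\frac{3414985532}{3} \approx 1.1383 \cdot 10^{9}$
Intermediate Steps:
$a{\left(N \right)} = 0$
$o = - \frac{18583}{3}$ ($o = -1 + \frac{1}{3} \left(-18580\right) = -1 - \frac{18580}{3} = - \frac{18583}{3} \approx -6194.3$)
$k = -25508$
$\left(a{\left(-219 \right)} + k\right) \left(-38432 + o\right) = \left(0 - 25508\right) \left(-38432 - \frac{18583}{3}\right) = \left(-25508\right) \left(- \frac{133879}{3}\right) = \frac{3414985532}{3}$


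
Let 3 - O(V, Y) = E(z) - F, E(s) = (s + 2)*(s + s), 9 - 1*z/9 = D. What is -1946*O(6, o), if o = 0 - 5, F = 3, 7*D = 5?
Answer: 155482620/7 ≈ 2.2212e+7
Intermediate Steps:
D = 5/7 (D = (1/7)*5 = 5/7 ≈ 0.71429)
z = 522/7 (z = 81 - 9*5/7 = 81 - 45/7 = 522/7 ≈ 74.571)
E(s) = 2*s*(2 + s) (E(s) = (2 + s)*(2*s) = 2*s*(2 + s))
o = -5
O(V, Y) = -559290/49 (O(V, Y) = 3 - (2*(522/7)*(2 + 522/7) - 1*3) = 3 - (2*(522/7)*(536/7) - 3) = 3 - (559584/49 - 3) = 3 - 1*559437/49 = 3 - 559437/49 = -559290/49)
-1946*O(6, o) = -1946*(-559290/49) = 155482620/7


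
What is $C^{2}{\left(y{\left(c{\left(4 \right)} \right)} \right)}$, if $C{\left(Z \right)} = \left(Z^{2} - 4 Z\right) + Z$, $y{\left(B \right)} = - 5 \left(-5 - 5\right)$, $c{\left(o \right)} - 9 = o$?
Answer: $5522500$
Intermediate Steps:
$c{\left(o \right)} = 9 + o$
$y{\left(B \right)} = 50$ ($y{\left(B \right)} = \left(-5\right) \left(-10\right) = 50$)
$C{\left(Z \right)} = Z^{2} - 3 Z$
$C^{2}{\left(y{\left(c{\left(4 \right)} \right)} \right)} = \left(50 \left(-3 + 50\right)\right)^{2} = \left(50 \cdot 47\right)^{2} = 2350^{2} = 5522500$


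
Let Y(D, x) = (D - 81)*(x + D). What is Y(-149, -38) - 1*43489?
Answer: -479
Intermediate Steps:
Y(D, x) = (-81 + D)*(D + x)
Y(-149, -38) - 1*43489 = ((-149)**2 - 81*(-149) - 81*(-38) - 149*(-38)) - 1*43489 = (22201 + 12069 + 3078 + 5662) - 43489 = 43010 - 43489 = -479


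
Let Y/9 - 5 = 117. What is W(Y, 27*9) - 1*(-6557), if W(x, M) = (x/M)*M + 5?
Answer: 7660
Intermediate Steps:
Y = 1098 (Y = 45 + 9*117 = 45 + 1053 = 1098)
W(x, M) = 5 + x (W(x, M) = x + 5 = 5 + x)
W(Y, 27*9) - 1*(-6557) = (5 + 1098) - 1*(-6557) = 1103 + 6557 = 7660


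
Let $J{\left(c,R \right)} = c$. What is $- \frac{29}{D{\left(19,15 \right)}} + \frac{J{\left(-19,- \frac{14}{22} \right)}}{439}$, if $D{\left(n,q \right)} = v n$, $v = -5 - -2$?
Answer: $\frac{11648}{25023} \approx 0.46549$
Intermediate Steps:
$v = -3$ ($v = -5 + 2 = -3$)
$D{\left(n,q \right)} = - 3 n$
$- \frac{29}{D{\left(19,15 \right)}} + \frac{J{\left(-19,- \frac{14}{22} \right)}}{439} = - \frac{29}{\left(-3\right) 19} - \frac{19}{439} = - \frac{29}{-57} - \frac{19}{439} = \left(-29\right) \left(- \frac{1}{57}\right) - \frac{19}{439} = \frac{29}{57} - \frac{19}{439} = \frac{11648}{25023}$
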